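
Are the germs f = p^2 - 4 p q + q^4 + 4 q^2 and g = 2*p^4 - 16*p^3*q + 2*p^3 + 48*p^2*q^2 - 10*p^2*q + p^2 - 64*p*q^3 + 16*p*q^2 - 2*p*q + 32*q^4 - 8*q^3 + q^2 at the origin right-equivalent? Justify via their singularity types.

Yes.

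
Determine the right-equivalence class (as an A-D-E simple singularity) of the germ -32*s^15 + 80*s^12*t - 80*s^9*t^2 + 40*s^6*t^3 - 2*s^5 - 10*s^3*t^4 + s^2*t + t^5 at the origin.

D6

The Hessian of f at 0 is [[0, 0], [0, 0]] with rank 0, so corank 2. A Groebner basis of the Jacobian ideal J(f) in C{s,t} is {s^2/5 + t^4, s^3, s*t}; counting standard monomials gives mu = 6. Corank 2; j^3 = s^2*t has shape L^2 M (L != M), so D-series; mu = 6 gives D_6.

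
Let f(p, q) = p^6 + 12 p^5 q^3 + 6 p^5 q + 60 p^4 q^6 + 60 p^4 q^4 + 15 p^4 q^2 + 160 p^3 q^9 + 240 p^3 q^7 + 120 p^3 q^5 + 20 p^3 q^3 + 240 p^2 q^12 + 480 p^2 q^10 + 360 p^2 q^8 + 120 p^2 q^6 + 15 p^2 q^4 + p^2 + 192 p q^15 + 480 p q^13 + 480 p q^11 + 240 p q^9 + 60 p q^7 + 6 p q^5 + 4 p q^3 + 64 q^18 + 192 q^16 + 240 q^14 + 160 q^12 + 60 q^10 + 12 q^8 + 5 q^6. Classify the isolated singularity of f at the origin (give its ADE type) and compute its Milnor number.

Type A_{5}, Milnor number mu = 5.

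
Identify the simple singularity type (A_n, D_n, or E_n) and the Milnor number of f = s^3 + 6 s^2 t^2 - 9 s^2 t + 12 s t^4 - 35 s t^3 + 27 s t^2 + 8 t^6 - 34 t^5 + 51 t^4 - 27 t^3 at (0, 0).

The Hessian of f at 0 is [[0, 0], [0, 0]] with rank 0, so corank 2. A Groebner basis of the Jacobian ideal J(f) in C{s,t} is {-s^2/4 + 3*s*t/2 + t^4 - t^3/12 - 9*t^2/4, s^3 + 57*s^2/4 - 171*s*t/2 - 89*t^3/4 + 513*t^2/4, s^2*t + 37*s^2/12 - 37*s*t/2 - 287*t^3/36 + 111*t^2/4, s^2/2 + s*t^2 - 3*s*t - 17*t^3/6 + 9*t^2/2}; counting standard monomials gives mu = 7. Corank 2; j^3 = (s - 3*t)^3 is a perfect cube, so E-series; the 4-jet and mu = 7 give E_7.

Type E_{7}, Milnor number mu = 7.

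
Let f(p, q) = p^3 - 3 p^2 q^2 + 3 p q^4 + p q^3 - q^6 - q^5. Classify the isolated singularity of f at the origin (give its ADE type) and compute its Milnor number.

Type E_7, Milnor number mu = 7.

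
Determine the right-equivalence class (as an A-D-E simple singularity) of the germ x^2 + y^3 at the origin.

A_2

The Hessian of f at 0 has rank 1. Corank 1: A-series; mu = 2 gives A_2.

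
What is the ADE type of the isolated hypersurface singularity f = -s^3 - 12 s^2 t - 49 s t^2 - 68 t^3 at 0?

D_{4}

The Hessian of f at 0 has rank 0. Corank 2; j^3 = -(s + 4*t)*(s^2 + 8*s*t + 17*t^2) splits into three distinct lines over C (the quadratic factor has nonzero discriminant), so D_4.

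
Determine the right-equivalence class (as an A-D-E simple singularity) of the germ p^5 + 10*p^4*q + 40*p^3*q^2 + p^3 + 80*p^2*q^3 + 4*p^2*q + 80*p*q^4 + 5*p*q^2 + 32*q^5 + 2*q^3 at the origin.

D_6

The Hessian of f at 0 is [[0, 0], [0, 0]] with rank 0, so corank 2. A Groebner basis of the Jacobian ideal J(f) in C{p,q} is {-p*q/5 + q^4 - q^2/5, p*q^2 + q^3, p^2 + 3*p*q + 2*q^2}; counting standard monomials gives mu = 6. Corank 2; j^3 = (p + q)^2*(p + 2*q) has shape L^2 M (L != M), so D-series; mu = 6 gives D_6.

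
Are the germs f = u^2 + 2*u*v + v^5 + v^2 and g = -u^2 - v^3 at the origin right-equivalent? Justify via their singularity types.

The Hessian of f at 0 has rank 1. Corank 1: A-series; mu = 4 gives A_4. The Hessian of g at 0 has rank 1. Corank 1: A-series; mu = 2 gives A_2. f is A_4 but g is A_2, hence not right-equivalent.

No.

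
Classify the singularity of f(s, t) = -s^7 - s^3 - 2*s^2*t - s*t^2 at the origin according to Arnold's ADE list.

The Hessian of f at 0 has rank 0. Corank 2; j^3 = -s*(s + t)^2 has shape L^2 M (L != M), so D-series; mu = 8 gives D_8.

D_{8}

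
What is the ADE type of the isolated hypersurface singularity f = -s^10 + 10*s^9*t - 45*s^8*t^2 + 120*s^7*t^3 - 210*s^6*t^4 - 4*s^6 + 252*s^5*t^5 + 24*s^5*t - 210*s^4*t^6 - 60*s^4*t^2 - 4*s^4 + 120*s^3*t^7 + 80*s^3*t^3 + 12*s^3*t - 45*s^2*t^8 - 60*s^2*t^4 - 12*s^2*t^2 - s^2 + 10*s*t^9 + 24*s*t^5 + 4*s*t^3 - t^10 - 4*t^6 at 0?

The Hessian of f at 0 has rank 1. Corank 1: A-series; mu = 9 gives A_9.

A_{9}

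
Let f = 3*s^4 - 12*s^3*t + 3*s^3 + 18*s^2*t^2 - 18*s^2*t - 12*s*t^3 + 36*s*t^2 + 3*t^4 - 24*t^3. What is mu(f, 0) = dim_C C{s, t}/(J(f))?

The Hessian of f at 0 is [[0, 0], [0, 0]] with rank 0, so corank 2. A Groebner basis of the Jacobian ideal J(f) in C{s,t} is {t^4, s*t^2 - 5*t^3/3, s^2 - 4*s*t + 4*t^2}; counting standard monomials gives mu = 6. Corank 2; j^3 = 3*(s - 2*t)^3 is a perfect cube, so E-series; the 4-jet and mu = 6 give E_6.

6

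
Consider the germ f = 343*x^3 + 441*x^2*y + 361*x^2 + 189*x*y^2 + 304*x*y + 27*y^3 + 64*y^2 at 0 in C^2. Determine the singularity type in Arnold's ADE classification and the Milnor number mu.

The Hessian of f at 0 is [[722, 304], [304, 128]] with rank 1, so corank 1. A Groebner basis of the Jacobian ideal J(f) in C{x,y} is {y^2, x + 8*y/19}; counting standard monomials gives mu = 2. Corank 1: A-series; mu = 2 gives A_2.

Type A2, Milnor number mu = 2.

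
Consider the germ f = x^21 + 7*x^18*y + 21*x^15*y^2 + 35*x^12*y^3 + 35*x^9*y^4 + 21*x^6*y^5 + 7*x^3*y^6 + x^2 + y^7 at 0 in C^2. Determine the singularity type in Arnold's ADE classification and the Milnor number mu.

Type A_{6}, Milnor number mu = 6.

The Hessian of f at 0 is [[2, 0], [0, 0]] with rank 1, so corank 1. A Groebner basis of the Jacobian ideal J(f) in C{x,y} is {y^6, x}; counting standard monomials gives mu = 6. Corank 1: A-series; mu = 6 gives A_6.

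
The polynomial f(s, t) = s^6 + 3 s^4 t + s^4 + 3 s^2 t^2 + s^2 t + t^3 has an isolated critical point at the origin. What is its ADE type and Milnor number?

The Hessian of f at 0 has rank 0. Corank 2; j^3 = t*(s^2 + t^2) splits into three distinct lines over C (the quadratic factor has nonzero discriminant), so D_4.

Type D4, Milnor number mu = 4.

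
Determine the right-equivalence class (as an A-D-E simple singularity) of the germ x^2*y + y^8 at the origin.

D_{9}

The Hessian of f at 0 is [[0, 0], [0, 0]] with rank 0, so corank 2. A Groebner basis of the Jacobian ideal J(f) in C{x,y} is {x^2/8 + y^7, x^3, x*y}; counting standard monomials gives mu = 9. Corank 2; j^3 = x^2*y has shape L^2 M (L != M), so D-series; mu = 9 gives D_9.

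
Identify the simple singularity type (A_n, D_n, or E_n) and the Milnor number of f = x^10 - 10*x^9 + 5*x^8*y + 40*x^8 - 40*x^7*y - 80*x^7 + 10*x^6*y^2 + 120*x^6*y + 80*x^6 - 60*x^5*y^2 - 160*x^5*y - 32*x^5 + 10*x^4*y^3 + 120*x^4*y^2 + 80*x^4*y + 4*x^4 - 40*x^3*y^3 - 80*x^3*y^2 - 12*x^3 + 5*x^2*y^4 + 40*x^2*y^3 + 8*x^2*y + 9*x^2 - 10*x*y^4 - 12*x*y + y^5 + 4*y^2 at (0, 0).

Type A_{4}, Milnor number mu = 4.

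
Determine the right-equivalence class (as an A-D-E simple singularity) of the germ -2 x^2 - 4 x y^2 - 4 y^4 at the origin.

The Hessian of f at 0 has rank 1. Corank 1: A-series; mu = 3 gives A_3.

A_3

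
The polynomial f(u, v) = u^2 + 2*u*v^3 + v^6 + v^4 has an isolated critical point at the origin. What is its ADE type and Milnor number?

Type A_3, Milnor number mu = 3.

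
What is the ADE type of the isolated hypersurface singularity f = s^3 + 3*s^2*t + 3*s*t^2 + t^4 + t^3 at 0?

E_6

The Hessian of f at 0 is [[0, 0], [0, 0]] with rank 0, so corank 2. A Groebner basis of the Jacobian ideal J(f) in C{s,t} is {t^3, s^2 + 2*s*t + t^2}; counting standard monomials gives mu = 6. Corank 2; j^3 = (s + t)^3 is a perfect cube, so E-series; the 4-jet and mu = 6 give E_6.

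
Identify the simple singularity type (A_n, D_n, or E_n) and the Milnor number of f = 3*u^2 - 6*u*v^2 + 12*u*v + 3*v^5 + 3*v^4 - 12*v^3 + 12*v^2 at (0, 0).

The Hessian of f at 0 has rank 1. Corank 1: A-series; mu = 4 gives A_4.

Type A_4, Milnor number mu = 4.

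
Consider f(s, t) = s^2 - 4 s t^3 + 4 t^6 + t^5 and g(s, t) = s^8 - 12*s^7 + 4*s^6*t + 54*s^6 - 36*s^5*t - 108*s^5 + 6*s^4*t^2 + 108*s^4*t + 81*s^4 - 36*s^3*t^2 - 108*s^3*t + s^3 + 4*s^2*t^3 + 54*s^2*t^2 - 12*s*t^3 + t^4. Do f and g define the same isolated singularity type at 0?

No.

The Hessian of f at 0 has rank 1. Corank 1: A-series; mu = 4 gives A_4. The Hessian of g at 0 has rank 0. Corank 2; j^3 = s^3 is a perfect cube, so E-series; the 4-jet and mu = 6 give E_6. f is A_4 but g is E_6, hence not right-equivalent.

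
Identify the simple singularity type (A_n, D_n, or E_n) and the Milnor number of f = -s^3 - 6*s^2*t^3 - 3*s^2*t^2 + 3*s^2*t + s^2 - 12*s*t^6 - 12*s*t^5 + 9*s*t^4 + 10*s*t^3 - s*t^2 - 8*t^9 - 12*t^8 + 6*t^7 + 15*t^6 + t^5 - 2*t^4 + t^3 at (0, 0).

The Hessian of f at 0 is [[2, 0], [0, 0]] with rank 1, so corank 1. A Groebner basis of the Jacobian ideal J(f) in C{s,t} is {t^2, s}; counting standard monomials gives mu = 2. Corank 1: A-series; mu = 2 gives A_2.

Type A_2, Milnor number mu = 2.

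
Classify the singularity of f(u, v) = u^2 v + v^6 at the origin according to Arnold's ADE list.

D_{7}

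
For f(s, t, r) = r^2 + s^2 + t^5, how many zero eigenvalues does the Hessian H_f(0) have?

The Hessian at 0 is [[2, 0, 0], [0, 0, 0], [0, 0, 2]] of rank 2; hence corank 1.

1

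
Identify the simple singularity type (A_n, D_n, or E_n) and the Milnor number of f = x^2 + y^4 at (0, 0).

The Hessian of f at 0 has rank 1. Corank 1: A-series; mu = 3 gives A_3.

Type A3, Milnor number mu = 3.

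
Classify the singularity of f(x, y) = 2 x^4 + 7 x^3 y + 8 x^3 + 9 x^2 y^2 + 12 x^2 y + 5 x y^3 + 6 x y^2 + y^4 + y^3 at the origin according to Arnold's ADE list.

The Hessian of f at 0 has rank 0. Corank 2; j^3 = (2*x + y)^3 is a perfect cube, so E-series; the 4-jet and mu = 7 give E_7.

E_{7}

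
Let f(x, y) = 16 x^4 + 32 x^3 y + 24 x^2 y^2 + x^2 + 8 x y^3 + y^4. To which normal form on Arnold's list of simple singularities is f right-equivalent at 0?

The Hessian of f at 0 is [[2, 0], [0, 0]] with rank 1, so corank 1. A Groebner basis of the Jacobian ideal J(f) in C{x,y} is {y^3, x}; counting standard monomials gives mu = 3. Corank 1: A-series; mu = 3 gives A_3.

A_{3}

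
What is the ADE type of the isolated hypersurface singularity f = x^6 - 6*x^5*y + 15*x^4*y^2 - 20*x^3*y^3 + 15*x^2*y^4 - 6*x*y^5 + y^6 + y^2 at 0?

The Hessian of f at 0 is [[0, 0], [0, 2]] with rank 1, so corank 1. A Groebner basis of the Jacobian ideal J(f) in C{x,y} is {x^5, y}; counting standard monomials gives mu = 5. Corank 1: A-series; mu = 5 gives A_5.

A_5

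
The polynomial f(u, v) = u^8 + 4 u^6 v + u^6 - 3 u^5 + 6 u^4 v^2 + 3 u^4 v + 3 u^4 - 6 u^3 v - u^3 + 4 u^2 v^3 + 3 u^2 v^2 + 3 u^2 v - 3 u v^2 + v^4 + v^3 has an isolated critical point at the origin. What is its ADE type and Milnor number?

The Hessian of f at 0 has rank 0. Corank 2; j^3 = -(u - v)^3 is a perfect cube, so E-series; the 4-jet and mu = 6 give E_6.

Type E_6, Milnor number mu = 6.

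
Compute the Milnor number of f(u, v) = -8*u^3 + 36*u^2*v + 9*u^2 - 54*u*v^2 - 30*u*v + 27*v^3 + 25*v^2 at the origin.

The Hessian of f at 0 is [[18, -30], [-30, 50]] with rank 1, so corank 1. A Groebner basis of the Jacobian ideal J(f) in C{u,v} is {v^2, u - 5*v/3}; counting standard monomials gives mu = 2. Corank 1: A-series; mu = 2 gives A_2.

2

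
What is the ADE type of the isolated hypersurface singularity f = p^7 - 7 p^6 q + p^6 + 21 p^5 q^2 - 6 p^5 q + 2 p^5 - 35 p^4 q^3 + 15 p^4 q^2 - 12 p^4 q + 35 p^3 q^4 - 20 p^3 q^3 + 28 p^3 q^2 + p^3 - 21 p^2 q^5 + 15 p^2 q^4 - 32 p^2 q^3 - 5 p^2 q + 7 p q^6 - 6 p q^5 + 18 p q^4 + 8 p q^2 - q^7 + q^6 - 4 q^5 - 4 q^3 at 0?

D_{7}

The Hessian of f at 0 is [[0, 0], [0, 0]] with rank 0, so corank 2. A Groebner basis of the Jacobian ideal J(f) in C{p,q} is {p^2 - 3*p*q + q^4 + 2*q^2, p^3 - 2*p^2 + 8*p*q - 8*q^3 - 8*q^2, p^2*q - 2*p^2/3 + 8*p*q/3 - 4*q^3 - 8*q^2/3, -p^2/6 + p*q^2 + 2*p*q/3 - 2*q^3 - 2*q^2/3}; counting standard monomials gives mu = 7. Corank 2; j^3 = (p - 2*q)^2*(p - q) has shape L^2 M (L != M), so D-series; mu = 7 gives D_7.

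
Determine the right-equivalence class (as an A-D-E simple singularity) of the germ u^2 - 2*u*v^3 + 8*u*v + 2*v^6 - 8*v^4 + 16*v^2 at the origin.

The Hessian of f at 0 has rank 1. Corank 1: A-series; mu = 5 gives A_5.

A_{5}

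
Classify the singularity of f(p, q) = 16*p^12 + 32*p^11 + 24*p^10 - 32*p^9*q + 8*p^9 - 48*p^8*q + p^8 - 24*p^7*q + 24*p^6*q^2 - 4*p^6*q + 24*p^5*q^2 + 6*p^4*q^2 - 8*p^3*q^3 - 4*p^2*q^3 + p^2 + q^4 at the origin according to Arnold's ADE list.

The Hessian of f at 0 has rank 1. Corank 1: A-series; mu = 3 gives A_3.

A_3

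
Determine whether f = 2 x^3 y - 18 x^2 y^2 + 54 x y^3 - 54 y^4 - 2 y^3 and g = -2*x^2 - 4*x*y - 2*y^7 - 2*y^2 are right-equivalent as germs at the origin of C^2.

The Hessian of f at 0 is [[0, 0], [0, 0]] with rank 0, so corank 2. A Groebner basis of the Jacobian ideal J(f) in C{x,y} is {x^3 - 27*x*y^2 - 3*y^2, x^2*y - 6*x*y^2, y^3}; counting standard monomials gives mu = 7. Corank 2; j^3 = -2*y^3 is a perfect cube, so E-series; the 4-jet and mu = 7 give E_7. The Hessian of g at 0 is [[-4, -4], [-4, -4]] with rank 1, so corank 1. A Groebner basis of the Jacobian ideal J(g) in C{x,y} is {y^6, x + y}; counting standard monomials gives mu = 6. Corank 1: A-series; mu = 6 gives A_6. f is E_7 but g is A_6, hence not right-equivalent.

No.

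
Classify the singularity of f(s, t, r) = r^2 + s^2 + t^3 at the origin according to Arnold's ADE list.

A_2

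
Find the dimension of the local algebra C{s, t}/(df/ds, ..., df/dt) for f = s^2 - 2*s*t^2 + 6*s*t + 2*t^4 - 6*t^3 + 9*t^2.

3

The Hessian of f at 0 has rank 1. Corank 1: A-series; mu = 3 gives A_3.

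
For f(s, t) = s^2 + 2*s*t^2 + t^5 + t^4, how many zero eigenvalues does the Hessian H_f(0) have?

The Hessian at 0 is [[2, 0], [0, 0]] of rank 1; hence corank 1.

1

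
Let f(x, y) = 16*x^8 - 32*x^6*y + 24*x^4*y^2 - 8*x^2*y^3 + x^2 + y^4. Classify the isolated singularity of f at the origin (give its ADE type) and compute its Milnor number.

The Hessian of f at 0 is [[2, 0], [0, 0]] with rank 1, so corank 1. A Groebner basis of the Jacobian ideal J(f) in C{x,y} is {y^3, x}; counting standard monomials gives mu = 3. Corank 1: A-series; mu = 3 gives A_3.

Type A_{3}, Milnor number mu = 3.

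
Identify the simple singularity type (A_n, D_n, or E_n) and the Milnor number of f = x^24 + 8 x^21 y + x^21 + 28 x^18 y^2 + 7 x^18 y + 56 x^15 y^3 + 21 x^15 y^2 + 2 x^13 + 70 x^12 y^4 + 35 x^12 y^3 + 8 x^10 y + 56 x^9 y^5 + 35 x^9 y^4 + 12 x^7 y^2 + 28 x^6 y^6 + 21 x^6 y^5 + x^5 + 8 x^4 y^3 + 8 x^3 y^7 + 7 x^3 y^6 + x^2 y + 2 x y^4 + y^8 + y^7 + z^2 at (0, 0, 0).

Type D9, Milnor number mu = 9.

The Hessian of f at 0 has rank 1. Corank 2; j^3 = x^2*y has shape L^2 M (L != M), so D-series; mu = 9 gives D_9.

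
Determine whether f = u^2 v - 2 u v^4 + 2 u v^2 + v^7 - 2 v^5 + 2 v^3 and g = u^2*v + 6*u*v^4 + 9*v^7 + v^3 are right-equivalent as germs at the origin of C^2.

Yes.

The Hessian of f at 0 has rank 0. Corank 2; j^3 = v*(u^2 + 2*u*v + 2*v^2) splits into three distinct lines over C (the quadratic factor has nonzero discriminant), so D_4. The Hessian of g at 0 has rank 0. Corank 2; j^3 = v*(u^2 + v^2) splits into three distinct lines over C (the quadratic factor has nonzero discriminant), so D_4. Both have type D_4, hence right-equivalent.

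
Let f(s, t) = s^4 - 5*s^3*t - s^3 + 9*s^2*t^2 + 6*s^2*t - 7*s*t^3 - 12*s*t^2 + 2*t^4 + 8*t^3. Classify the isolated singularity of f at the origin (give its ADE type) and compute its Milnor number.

Type E_7, Milnor number mu = 7.

The Hessian of f at 0 is [[0, 0], [0, 0]] with rank 0, so corank 2. A Groebner basis of the Jacobian ideal J(f) in C{s,t} is {3*s^2 - 12*s*t + t^4 - t^3 + 12*t^2, s^3 - 18*s^2 + 72*s*t - 2*t^3 - 72*t^2, s^2*t - 7*s^2 + 28*s*t - 5*t^3/3 - 28*t^2, -2*s^2 + s*t^2 + 8*s*t - 4*t^3/3 - 8*t^2}; counting standard monomials gives mu = 7. Corank 2; j^3 = -(s - 2*t)^3 is a perfect cube, so E-series; the 4-jet and mu = 7 give E_7.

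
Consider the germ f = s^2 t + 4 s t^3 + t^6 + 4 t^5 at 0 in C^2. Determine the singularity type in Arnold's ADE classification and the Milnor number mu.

Type D_7, Milnor number mu = 7.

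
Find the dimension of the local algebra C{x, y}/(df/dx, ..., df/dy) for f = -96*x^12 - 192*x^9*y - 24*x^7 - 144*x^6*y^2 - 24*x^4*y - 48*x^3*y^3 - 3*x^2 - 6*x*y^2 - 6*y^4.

The Hessian of f at 0 has rank 1. Corank 1: A-series; mu = 3 gives A_3.

3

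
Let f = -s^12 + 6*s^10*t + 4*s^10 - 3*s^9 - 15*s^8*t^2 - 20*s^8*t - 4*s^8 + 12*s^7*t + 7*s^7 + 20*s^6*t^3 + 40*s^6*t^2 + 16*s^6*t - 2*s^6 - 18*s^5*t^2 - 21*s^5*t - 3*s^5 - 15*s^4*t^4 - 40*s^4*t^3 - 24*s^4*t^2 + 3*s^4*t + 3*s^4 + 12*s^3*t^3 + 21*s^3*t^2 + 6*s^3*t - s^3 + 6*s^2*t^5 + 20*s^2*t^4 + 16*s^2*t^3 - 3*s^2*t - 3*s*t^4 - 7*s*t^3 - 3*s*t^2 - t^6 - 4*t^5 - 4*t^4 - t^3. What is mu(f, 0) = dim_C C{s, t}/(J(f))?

7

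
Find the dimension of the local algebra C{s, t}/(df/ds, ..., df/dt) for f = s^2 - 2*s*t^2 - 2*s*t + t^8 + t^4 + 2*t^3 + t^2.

The Hessian of f at 0 has rank 1. Corank 1: A-series; mu = 7 gives A_7.

7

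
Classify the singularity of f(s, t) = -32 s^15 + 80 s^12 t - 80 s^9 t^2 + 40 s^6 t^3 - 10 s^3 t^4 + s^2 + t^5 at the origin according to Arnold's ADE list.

The Hessian of f at 0 has rank 1. Corank 1: A-series; mu = 4 gives A_4.

A4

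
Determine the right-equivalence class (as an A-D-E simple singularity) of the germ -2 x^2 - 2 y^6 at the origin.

The Hessian of f at 0 is [[-4, 0], [0, 0]] with rank 1, so corank 1. A Groebner basis of the Jacobian ideal J(f) in C{x,y} is {y^5, x}; counting standard monomials gives mu = 5. Corank 1: A-series; mu = 5 gives A_5.

A5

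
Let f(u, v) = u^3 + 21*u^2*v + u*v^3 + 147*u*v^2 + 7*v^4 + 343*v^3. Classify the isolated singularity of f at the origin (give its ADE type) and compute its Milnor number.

Type E_{7}, Milnor number mu = 7.

The Hessian of f at 0 is [[0, 0], [0, 0]] with rank 0, so corank 2. A Groebner basis of the Jacobian ideal J(f) in C{u,v} is {u^3 + 21*u^2*v + 2058*u^2 + 28812*u*v + 100842*v^2, -21*u^2 + u*v^2 - 294*u*v - 1029*v^2, 3*u^2 + 42*u*v + v^3 + 147*v^2}; counting standard monomials gives mu = 7. Corank 2; j^3 = (u + 7*v)^3 is a perfect cube, so E-series; the 4-jet and mu = 7 give E_7.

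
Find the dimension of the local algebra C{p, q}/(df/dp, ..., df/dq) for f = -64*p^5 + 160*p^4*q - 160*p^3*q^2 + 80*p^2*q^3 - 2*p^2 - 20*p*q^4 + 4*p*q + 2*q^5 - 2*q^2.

4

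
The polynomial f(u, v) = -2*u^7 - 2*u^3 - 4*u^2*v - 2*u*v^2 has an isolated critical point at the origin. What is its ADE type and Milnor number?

The Hessian of f at 0 has rank 0. Corank 2; j^3 = -2*u*(u + v)^2 has shape L^2 M (L != M), so D-series; mu = 8 gives D_8.

Type D_{8}, Milnor number mu = 8.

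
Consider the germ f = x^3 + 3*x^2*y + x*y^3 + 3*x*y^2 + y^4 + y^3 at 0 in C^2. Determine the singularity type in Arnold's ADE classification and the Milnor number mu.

The Hessian of f at 0 has rank 0. Corank 2; j^3 = (x + y)^3 is a perfect cube, so E-series; the 4-jet and mu = 7 give E_7.

Type E_7, Milnor number mu = 7.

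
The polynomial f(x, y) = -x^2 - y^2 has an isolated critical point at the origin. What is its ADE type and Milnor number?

Type A1, Milnor number mu = 1.

The Hessian of f at 0 is [[-2, 0], [0, -2]] with rank 2, so corank 0. A Groebner basis of the Jacobian ideal J(f) in C{x,y} is {x, y}; counting standard monomials gives mu = 1. Corank 0: nondegenerate Morse point, so A_1.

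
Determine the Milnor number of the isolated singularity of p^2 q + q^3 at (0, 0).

4

The Hessian of f at 0 has rank 0. Corank 2; j^3 = q*(p^2 + q^2) splits into three distinct lines over C (the quadratic factor has nonzero discriminant), so D_4.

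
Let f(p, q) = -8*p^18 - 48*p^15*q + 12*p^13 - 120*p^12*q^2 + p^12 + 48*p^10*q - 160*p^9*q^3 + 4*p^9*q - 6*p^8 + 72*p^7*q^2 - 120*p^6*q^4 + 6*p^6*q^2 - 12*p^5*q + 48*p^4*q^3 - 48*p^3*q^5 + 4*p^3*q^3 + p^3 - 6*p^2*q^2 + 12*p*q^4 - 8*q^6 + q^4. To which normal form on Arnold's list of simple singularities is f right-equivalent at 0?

E6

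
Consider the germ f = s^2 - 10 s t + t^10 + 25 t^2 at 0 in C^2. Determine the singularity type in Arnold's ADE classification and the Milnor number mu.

The Hessian of f at 0 has rank 1. Corank 1: A-series; mu = 9 gives A_9.

Type A_9, Milnor number mu = 9.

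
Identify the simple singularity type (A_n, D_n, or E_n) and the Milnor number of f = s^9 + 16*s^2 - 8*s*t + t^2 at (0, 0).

Type A_8, Milnor number mu = 8.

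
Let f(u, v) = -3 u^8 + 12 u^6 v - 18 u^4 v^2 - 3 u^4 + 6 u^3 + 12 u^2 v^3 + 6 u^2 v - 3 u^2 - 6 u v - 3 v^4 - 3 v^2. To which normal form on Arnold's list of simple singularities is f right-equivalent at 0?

The Hessian of f at 0 is [[-6, -6], [-6, -6]] with rank 1, so corank 1. A Groebner basis of the Jacobian ideal J(f) in C{u,v} is {u^2 - u - v, u*v + u + v, -u + v^2 - v}; counting standard monomials gives mu = 3. Corank 1: A-series; mu = 3 gives A_3.

A_{3}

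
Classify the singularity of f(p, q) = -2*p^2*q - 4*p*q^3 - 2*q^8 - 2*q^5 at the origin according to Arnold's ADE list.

D_9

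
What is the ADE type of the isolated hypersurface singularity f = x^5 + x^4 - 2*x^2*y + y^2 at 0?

The Hessian of f at 0 has rank 1. Corank 1: A-series; mu = 4 gives A_4.

A4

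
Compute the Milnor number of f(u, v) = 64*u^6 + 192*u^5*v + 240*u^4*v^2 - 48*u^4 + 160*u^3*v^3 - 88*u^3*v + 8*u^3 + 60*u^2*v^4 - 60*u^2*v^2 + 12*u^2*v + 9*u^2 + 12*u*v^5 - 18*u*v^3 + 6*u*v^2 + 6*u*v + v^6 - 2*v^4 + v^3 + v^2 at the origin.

2

The Hessian of f at 0 has rank 1. Corank 1: A-series; mu = 2 gives A_2.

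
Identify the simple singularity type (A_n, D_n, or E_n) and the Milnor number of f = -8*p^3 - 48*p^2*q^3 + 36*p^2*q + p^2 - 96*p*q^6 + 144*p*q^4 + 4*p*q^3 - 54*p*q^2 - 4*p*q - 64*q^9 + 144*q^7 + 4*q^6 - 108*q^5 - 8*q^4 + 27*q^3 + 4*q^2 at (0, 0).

The Hessian of f at 0 is [[2, -4], [-4, 8]] with rank 1, so corank 1. A Groebner basis of the Jacobian ideal J(f) in C{p,q} is {q^2, p - 2*q}; counting standard monomials gives mu = 2. Corank 1: A-series; mu = 2 gives A_2.

Type A_{2}, Milnor number mu = 2.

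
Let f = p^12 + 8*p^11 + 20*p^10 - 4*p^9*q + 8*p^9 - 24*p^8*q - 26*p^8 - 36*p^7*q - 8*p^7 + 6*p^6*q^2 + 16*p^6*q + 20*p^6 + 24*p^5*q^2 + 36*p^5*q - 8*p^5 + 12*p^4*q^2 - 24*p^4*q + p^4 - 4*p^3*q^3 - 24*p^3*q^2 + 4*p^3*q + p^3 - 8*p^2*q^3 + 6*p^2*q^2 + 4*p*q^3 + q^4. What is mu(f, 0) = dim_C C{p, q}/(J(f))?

The Hessian of f at 0 is [[0, 0], [0, 0]] with rank 0, so corank 2. A Groebner basis of the Jacobian ideal J(f) in C{p,q} is {q^4, p*q^2 + q^3/3, p^2}; counting standard monomials gives mu = 6. Corank 2; j^3 = p^3 is a perfect cube, so E-series; the 4-jet and mu = 6 give E_6.

6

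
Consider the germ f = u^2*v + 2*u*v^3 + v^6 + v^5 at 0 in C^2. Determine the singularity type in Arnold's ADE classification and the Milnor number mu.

Type D7, Milnor number mu = 7.

The Hessian of f at 0 is [[0, 0], [0, 0]] with rank 0, so corank 2. A Groebner basis of the Jacobian ideal J(f) in C{u,v} is {u^3, u^2*v + u^2/6 + u*v^2/6, u*v + v^3}; counting standard monomials gives mu = 7. Corank 2; j^3 = u^2*v has shape L^2 M (L != M), so D-series; mu = 7 gives D_7.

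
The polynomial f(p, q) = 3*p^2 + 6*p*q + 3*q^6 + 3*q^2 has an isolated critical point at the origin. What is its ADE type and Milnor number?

Type A5, Milnor number mu = 5.

The Hessian of f at 0 is [[6, 6], [6, 6]] with rank 1, so corank 1. A Groebner basis of the Jacobian ideal J(f) in C{p,q} is {q^5, p + q}; counting standard monomials gives mu = 5. Corank 1: A-series; mu = 5 gives A_5.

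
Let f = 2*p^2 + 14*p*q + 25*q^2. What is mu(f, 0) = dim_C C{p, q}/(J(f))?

1

The Hessian of f at 0 has rank 2. Corank 0: nondegenerate Morse point, so A_1.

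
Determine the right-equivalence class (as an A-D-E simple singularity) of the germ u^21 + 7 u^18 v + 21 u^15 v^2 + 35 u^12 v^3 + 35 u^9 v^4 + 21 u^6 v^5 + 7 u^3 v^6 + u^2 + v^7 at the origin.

A_{6}

The Hessian of f at 0 is [[2, 0], [0, 0]] with rank 1, so corank 1. A Groebner basis of the Jacobian ideal J(f) in C{u,v} is {v^6, u}; counting standard monomials gives mu = 6. Corank 1: A-series; mu = 6 gives A_6.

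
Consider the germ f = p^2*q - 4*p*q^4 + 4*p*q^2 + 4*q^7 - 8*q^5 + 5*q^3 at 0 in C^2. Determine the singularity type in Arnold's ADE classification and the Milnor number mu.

Type D4, Milnor number mu = 4.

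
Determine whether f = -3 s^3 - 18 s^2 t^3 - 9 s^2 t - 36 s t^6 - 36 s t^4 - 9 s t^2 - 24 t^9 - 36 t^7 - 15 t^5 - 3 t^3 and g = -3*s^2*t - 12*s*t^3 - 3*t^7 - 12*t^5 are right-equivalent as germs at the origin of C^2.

The Hessian of f at 0 has rank 0. Corank 2; j^3 = -3*(s + t)^3 is a perfect cube, so E-series; the 5-jet and mu = 8 give E_8. The Hessian of g at 0 has rank 0. Corank 2; j^3 = -3*s^2*t has shape L^2 M (L != M), so D-series; mu = 8 gives D_8. f is E_8 but g is D_8, hence not right-equivalent.

No.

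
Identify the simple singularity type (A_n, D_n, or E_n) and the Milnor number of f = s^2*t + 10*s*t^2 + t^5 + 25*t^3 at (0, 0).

Type D_6, Milnor number mu = 6.

The Hessian of f at 0 is [[0, 0], [0, 0]] with rank 0, so corank 2. A Groebner basis of the Jacobian ideal J(f) in C{s,t} is {s^2/5 + t^4 - 5*t^2, s^3 + 125*t^3, s*t + 5*t^2}; counting standard monomials gives mu = 6. Corank 2; j^3 = t*(s + 5*t)^2 has shape L^2 M (L != M), so D-series; mu = 6 gives D_6.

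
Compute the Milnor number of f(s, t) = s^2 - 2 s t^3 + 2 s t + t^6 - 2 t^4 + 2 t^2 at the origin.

The Hessian of f at 0 is [[2, 2], [2, 4]] with rank 2, so corank 0. A Groebner basis of the Jacobian ideal J(f) in C{s,t} is {s, t}; counting standard monomials gives mu = 1. Corank 0: nondegenerate Morse point, so A_1.

1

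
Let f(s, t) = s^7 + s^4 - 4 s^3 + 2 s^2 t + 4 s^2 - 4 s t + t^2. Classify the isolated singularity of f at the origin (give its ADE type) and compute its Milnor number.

The Hessian of f at 0 has rank 1. Corank 1: A-series; mu = 6 gives A_6.

Type A6, Milnor number mu = 6.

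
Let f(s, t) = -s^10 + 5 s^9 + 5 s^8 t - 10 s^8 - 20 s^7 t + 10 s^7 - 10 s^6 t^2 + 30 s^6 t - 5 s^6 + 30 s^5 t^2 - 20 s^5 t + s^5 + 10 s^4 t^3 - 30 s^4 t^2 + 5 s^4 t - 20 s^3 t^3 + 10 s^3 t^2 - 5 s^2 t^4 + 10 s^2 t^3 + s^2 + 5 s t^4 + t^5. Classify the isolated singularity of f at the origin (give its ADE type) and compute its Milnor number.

The Hessian of f at 0 has rank 1. Corank 1: A-series; mu = 4 gives A_4.

Type A_{4}, Milnor number mu = 4.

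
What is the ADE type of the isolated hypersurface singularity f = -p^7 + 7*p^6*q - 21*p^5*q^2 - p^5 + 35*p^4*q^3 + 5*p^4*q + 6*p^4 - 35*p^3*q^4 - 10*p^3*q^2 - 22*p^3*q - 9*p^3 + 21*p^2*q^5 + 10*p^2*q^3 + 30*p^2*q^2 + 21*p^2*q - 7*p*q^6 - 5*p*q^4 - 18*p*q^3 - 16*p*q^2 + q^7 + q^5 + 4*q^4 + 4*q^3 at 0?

The Hessian of f at 0 is [[0, 0], [0, 0]] with rank 0, so corank 2. A Groebner basis of the Jacobian ideal J(f) in C{p,q} is {78489*p^2/188 + p*q^3 - 11583*p*q^2/188 - 64233*p*q/94 + 2151*q^3/47 + 270*q^2, 94041*p^2/188 - 14931*p*q^2/188 - 77031*p*q/94 + q^4 + 2754*q^3/47 + 324*q^2, p^3 + 1137*p^2/188 - 375*p*q^2/188 - 943*p*q/94 + 52*q^3/47 + 4*q^2, p^2*q + 567*p^2/188 - 313*p*q^2/188 - 471*p*q/94 + 33*q^3/47 + 2*q^2}; counting standard monomials gives mu = 8. Corank 2; j^3 = -(p - q)*(3*p - 2*q)^2 has shape L^2 M (L != M), so D-series; mu = 8 gives D_8.

D8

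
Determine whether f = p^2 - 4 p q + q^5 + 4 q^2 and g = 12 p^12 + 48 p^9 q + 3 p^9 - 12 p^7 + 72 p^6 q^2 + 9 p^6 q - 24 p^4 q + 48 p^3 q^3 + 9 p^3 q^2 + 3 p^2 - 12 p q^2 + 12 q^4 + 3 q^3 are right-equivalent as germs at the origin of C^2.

No.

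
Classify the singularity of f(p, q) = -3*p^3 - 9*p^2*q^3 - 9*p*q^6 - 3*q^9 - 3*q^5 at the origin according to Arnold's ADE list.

E_{8}

The Hessian of f at 0 has rank 0. Corank 2; j^3 = -3*p^3 is a perfect cube, so E-series; the 5-jet and mu = 8 give E_8.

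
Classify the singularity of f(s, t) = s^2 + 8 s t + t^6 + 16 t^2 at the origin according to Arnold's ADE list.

The Hessian of f at 0 has rank 1. Corank 1: A-series; mu = 5 gives A_5.

A5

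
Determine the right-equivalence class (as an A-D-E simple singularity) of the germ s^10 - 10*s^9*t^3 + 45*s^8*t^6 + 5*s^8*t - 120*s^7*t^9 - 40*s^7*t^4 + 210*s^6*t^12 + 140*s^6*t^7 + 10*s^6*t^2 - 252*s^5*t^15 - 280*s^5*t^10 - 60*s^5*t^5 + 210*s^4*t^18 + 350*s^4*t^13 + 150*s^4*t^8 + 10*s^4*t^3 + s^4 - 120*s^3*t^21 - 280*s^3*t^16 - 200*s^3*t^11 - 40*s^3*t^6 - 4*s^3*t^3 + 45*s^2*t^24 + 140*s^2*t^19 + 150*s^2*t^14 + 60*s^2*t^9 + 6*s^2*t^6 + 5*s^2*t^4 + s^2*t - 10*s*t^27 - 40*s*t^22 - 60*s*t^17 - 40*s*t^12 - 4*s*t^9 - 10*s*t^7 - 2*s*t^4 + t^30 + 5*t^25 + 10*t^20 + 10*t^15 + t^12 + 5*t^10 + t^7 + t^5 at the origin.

The Hessian of f at 0 is [[0, 0], [0, 0]] with rank 0, so corank 2. A Groebner basis of the Jacobian ideal J(f) in C{s,t} is {-s*t + t^4, s*t^2, s^2 + 5*s*t}; counting standard monomials gives mu = 6. Corank 2; j^3 = s^2*t has shape L^2 M (L != M), so D-series; mu = 6 gives D_6.

D6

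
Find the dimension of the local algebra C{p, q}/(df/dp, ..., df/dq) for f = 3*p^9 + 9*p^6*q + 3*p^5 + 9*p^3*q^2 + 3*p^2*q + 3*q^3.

The Hessian of f at 0 is [[0, 0], [0, 0]] with rank 0, so corank 2. A Groebner basis of the Jacobian ideal J(f) in C{p,q} is {q^3, p^2 + 3*q^2, p*q}; counting standard monomials gives mu = 4. Corank 2; j^3 = 3*q*(p^2 + q^2) splits into three distinct lines over C (the quadratic factor has nonzero discriminant), so D_4.

4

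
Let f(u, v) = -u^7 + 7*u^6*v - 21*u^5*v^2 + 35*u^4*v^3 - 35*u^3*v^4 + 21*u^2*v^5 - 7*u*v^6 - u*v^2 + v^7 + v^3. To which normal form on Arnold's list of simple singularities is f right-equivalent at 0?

The Hessian of f at 0 has rank 0. Corank 2; j^3 = -v^2*(u - v) has shape L^2 M (L != M), so D-series; mu = 8 gives D_8.

D_{8}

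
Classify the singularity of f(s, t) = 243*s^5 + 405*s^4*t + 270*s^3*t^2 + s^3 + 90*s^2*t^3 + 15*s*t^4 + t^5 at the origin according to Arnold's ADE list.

The Hessian of f at 0 has rank 0. Corank 2; j^3 = s^3 is a perfect cube, so E-series; the 5-jet and mu = 8 give E_8.

E_{8}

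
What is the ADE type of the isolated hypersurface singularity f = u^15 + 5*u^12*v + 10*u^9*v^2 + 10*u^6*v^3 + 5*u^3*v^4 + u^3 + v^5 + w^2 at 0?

The Hessian of f at 0 is [[0, 0, 0], [0, 0, 0], [0, 0, 2]] with rank 1, so corank 2. A Groebner basis of the Jacobian ideal J(f) in C{u,v,w} is {v^4, u^2, w}; counting standard monomials gives mu = 8. Corank 2; j^3 = u^3 is a perfect cube, so E-series; the 5-jet and mu = 8 give E_8.

E_{8}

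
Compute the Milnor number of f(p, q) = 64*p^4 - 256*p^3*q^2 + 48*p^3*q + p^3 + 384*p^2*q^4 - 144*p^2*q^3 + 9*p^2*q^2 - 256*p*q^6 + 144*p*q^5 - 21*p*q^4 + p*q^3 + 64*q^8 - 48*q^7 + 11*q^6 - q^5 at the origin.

7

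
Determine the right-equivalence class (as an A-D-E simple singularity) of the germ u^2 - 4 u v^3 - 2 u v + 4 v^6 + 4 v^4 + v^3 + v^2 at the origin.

The Hessian of f at 0 has rank 1. Corank 1: A-series; mu = 2 gives A_2.

A_2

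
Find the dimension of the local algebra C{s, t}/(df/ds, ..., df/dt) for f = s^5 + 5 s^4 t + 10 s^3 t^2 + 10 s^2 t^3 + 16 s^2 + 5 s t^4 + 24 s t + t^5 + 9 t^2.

4

The Hessian of f at 0 has rank 1. Corank 1: A-series; mu = 4 gives A_4.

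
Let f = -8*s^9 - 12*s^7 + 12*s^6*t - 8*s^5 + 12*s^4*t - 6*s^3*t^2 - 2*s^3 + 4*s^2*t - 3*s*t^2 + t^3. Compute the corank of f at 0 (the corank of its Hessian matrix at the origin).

2

The Hessian at 0 is [[0, 0], [0, 0]] of rank 0; hence corank 2.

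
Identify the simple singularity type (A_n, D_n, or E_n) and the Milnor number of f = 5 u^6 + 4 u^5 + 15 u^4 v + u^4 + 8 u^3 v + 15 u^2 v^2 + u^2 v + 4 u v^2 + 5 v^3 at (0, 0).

The Hessian of f at 0 has rank 0. Corank 2; j^3 = v*(u^2 + 4*u*v + 5*v^2) splits into three distinct lines over C (the quadratic factor has nonzero discriminant), so D_4.

Type D_4, Milnor number mu = 4.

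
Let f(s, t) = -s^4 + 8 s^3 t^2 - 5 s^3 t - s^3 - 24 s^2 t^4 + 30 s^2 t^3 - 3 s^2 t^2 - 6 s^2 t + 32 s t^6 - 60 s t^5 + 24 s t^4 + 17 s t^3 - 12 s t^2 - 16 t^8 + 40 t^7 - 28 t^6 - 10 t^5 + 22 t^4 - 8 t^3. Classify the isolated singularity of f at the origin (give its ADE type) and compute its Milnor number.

The Hessian of f at 0 has rank 0. Corank 2; j^3 = -(s + 2*t)^3 is a perfect cube, so E-series; the 4-jet and mu = 7 give E_7.

Type E_{7}, Milnor number mu = 7.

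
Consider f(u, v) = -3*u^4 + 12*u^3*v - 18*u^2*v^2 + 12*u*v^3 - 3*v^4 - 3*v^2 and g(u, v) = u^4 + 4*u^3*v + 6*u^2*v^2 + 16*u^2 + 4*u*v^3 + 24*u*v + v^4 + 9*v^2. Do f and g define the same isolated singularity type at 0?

Yes.

The Hessian of f at 0 is [[0, 0], [0, -6]] with rank 1, so corank 1. A Groebner basis of the Jacobian ideal J(f) in C{u,v} is {u^3, v}; counting standard monomials gives mu = 3. Corank 1: A-series; mu = 3 gives A_3. The Hessian of g at 0 is [[32, 24], [24, 18]] with rank 1, so corank 1. A Groebner basis of the Jacobian ideal J(g) in C{u,v} is {v^3, u + 3*v/4}; counting standard monomials gives mu = 3. Corank 1: A-series; mu = 3 gives A_3. Both have type A_3, hence right-equivalent.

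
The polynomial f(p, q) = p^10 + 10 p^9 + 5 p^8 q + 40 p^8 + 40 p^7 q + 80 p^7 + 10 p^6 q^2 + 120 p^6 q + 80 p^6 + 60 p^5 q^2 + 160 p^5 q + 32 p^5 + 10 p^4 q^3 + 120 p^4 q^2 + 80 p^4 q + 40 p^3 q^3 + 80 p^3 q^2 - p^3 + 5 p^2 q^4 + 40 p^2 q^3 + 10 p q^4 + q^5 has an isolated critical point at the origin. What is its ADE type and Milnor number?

The Hessian of f at 0 has rank 0. Corank 2; j^3 = -p^3 is a perfect cube, so E-series; the 5-jet and mu = 8 give E_8.

Type E_{8}, Milnor number mu = 8.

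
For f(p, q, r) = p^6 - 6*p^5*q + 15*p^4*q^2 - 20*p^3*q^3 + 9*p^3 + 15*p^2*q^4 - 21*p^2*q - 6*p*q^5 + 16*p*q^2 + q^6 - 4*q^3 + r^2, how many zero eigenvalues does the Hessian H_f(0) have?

2

The Hessian at 0 is [[0, 0, 0], [0, 0, 0], [0, 0, 2]] of rank 1; hence corank 2.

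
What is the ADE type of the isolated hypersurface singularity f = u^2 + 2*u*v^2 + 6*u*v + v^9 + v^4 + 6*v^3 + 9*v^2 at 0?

The Hessian of f at 0 has rank 1. Corank 1: A-series; mu = 8 gives A_8.

A8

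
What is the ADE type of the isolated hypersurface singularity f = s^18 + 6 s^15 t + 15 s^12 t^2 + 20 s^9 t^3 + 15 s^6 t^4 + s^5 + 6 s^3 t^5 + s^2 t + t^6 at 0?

D_{7}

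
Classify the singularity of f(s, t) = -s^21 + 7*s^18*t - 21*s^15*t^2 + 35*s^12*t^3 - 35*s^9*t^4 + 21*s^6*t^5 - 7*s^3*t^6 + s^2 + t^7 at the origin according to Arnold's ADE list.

A_{6}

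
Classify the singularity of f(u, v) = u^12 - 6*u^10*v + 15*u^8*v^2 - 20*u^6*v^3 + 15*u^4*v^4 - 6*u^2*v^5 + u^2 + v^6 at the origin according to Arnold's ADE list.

A_5

The Hessian of f at 0 is [[2, 0], [0, 0]] with rank 1, so corank 1. A Groebner basis of the Jacobian ideal J(f) in C{u,v} is {v^5, u}; counting standard monomials gives mu = 5. Corank 1: A-series; mu = 5 gives A_5.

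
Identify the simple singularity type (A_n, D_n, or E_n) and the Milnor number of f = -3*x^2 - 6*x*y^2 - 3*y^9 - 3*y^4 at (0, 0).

The Hessian of f at 0 has rank 1. Corank 1: A-series; mu = 8 gives A_8.

Type A_8, Milnor number mu = 8.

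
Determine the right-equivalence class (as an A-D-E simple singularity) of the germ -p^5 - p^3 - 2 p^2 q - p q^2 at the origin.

D_{6}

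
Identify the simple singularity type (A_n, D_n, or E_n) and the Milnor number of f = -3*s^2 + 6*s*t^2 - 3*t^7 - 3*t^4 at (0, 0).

Type A_{6}, Milnor number mu = 6.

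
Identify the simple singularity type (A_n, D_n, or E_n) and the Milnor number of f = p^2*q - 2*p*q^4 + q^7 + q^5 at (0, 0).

Type D_{6}, Milnor number mu = 6.

The Hessian of f at 0 has rank 0. Corank 2; j^3 = p^2*q has shape L^2 M (L != M), so D-series; mu = 6 gives D_6.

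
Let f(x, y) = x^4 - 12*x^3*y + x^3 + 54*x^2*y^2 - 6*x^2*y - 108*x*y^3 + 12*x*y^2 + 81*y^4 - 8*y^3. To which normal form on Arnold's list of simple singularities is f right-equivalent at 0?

E6

The Hessian of f at 0 is [[0, 0], [0, 0]] with rank 0, so corank 2. A Groebner basis of the Jacobian ideal J(f) in C{x,y} is {y^4, x*y^2 - 7*y^3/3, x^2 - 4*x*y + 4*y^2}; counting standard monomials gives mu = 6. Corank 2; j^3 = (x - 2*y)^3 is a perfect cube, so E-series; the 4-jet and mu = 6 give E_6.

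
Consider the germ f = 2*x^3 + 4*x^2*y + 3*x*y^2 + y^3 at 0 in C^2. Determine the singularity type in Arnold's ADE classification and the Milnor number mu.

The Hessian of f at 0 has rank 0. Corank 2; j^3 = (x + y)*(2*x^2 + 2*x*y + y^2) splits into three distinct lines over C (the quadratic factor has nonzero discriminant), so D_4.

Type D_4, Milnor number mu = 4.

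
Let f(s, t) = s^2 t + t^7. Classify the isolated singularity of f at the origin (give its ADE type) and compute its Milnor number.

The Hessian of f at 0 has rank 0. Corank 2; j^3 = s^2*t has shape L^2 M (L != M), so D-series; mu = 8 gives D_8.

Type D8, Milnor number mu = 8.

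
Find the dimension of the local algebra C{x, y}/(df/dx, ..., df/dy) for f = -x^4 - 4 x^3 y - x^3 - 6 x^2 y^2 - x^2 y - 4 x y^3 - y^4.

5

The Hessian of f at 0 has rank 0. Corank 2; j^3 = -x^2*(x + y) has shape L^2 M (L != M), so D-series; mu = 5 gives D_5.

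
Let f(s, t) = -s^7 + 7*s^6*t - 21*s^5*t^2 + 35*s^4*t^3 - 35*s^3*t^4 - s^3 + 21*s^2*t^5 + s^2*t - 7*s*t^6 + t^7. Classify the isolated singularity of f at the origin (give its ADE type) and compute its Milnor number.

Type D_{8}, Milnor number mu = 8.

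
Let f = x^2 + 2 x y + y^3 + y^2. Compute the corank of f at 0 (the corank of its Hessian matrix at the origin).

1

Hessian at 0 has rank 1.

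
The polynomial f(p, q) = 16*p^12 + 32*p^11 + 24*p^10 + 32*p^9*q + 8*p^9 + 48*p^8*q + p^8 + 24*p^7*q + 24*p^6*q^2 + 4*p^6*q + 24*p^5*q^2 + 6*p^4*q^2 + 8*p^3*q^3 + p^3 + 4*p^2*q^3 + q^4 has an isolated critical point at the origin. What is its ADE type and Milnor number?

Type E6, Milnor number mu = 6.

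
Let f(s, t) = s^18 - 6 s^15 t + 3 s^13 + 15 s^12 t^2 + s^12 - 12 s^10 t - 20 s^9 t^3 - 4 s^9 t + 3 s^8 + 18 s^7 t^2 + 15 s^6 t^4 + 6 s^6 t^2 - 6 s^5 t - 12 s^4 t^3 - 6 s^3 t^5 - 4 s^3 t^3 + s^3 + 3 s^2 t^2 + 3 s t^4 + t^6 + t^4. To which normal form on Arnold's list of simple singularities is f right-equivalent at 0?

The Hessian of f at 0 has rank 0. Corank 2; j^3 = s^3 is a perfect cube, so E-series; the 4-jet and mu = 6 give E_6.

E_{6}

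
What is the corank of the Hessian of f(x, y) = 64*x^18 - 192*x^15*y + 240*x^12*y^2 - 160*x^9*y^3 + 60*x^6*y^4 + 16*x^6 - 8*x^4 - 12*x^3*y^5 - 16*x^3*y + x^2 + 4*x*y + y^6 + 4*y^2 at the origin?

The Hessian at 0 is [[2, 4], [4, 8]] of rank 1; hence corank 1.

1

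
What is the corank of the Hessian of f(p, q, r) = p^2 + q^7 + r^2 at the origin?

Hessian at 0 has rank 2.

1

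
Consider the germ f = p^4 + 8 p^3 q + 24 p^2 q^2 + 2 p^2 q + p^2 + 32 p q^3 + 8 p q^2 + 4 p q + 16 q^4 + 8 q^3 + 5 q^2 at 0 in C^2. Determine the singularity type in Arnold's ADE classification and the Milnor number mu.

Type A_1, Milnor number mu = 1.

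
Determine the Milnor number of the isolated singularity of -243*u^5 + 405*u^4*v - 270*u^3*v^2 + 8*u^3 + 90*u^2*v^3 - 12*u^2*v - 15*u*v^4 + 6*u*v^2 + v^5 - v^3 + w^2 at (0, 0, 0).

8

The Hessian of f at 0 is [[0, 0, 0], [0, 0, 0], [0, 0, 2]] with rank 1, so corank 2. A Groebner basis of the Jacobian ideal J(f) in C{u,v,w} is {v^5, u*v^3 - 11*v^4/24, u^2 - u*v + v^2/4, w}; counting standard monomials gives mu = 8. Corank 2; j^3 = (2*u - v)^3 is a perfect cube, so E-series; the 5-jet and mu = 8 give E_8.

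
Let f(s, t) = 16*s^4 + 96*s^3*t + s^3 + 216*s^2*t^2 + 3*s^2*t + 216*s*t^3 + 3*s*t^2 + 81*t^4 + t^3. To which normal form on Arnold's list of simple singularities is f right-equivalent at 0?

E_{6}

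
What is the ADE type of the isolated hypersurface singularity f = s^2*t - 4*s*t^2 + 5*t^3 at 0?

D4

The Hessian of f at 0 is [[0, 0], [0, 0]] with rank 0, so corank 2. A Groebner basis of the Jacobian ideal J(f) in C{s,t} is {t^3, s^2 - t^2, s*t - 2*t^2}; counting standard monomials gives mu = 4. Corank 2; j^3 = t*(s^2 - 4*s*t + 5*t^2) splits into three distinct lines over C (the quadratic factor has nonzero discriminant), so D_4.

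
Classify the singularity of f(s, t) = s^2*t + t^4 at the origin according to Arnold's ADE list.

The Hessian of f at 0 is [[0, 0], [0, 0]] with rank 0, so corank 2. A Groebner basis of the Jacobian ideal J(f) in C{s,t} is {s^3, s^2/4 + t^3, s*t}; counting standard monomials gives mu = 5. Corank 2; j^3 = s^2*t has shape L^2 M (L != M), so D-series; mu = 5 gives D_5.

D5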